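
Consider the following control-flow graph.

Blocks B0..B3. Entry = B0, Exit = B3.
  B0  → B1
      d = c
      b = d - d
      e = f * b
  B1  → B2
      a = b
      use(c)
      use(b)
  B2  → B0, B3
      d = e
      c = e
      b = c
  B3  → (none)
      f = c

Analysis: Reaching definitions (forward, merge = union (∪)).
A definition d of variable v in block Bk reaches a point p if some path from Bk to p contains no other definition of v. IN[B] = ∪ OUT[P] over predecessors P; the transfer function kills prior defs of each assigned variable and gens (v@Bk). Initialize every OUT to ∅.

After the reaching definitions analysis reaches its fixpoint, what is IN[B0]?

Fixpoint table:
  B0: | IN={a@B1, b@B2, c@B2, d@B2, e@B0} | OUT={a@B1, b@B0, c@B2, d@B0, e@B0}
  B1: | IN={a@B1, b@B0, c@B2, d@B0, e@B0} | OUT={a@B1, b@B0, c@B2, d@B0, e@B0}
  B2: | IN={a@B1, b@B0, c@B2, d@B0, e@B0} | OUT={a@B1, b@B2, c@B2, d@B2, e@B0}
  B3: | IN={a@B1, b@B2, c@B2, d@B2, e@B0} | OUT={a@B1, b@B2, c@B2, d@B2, e@B0, f@B3}

Merge at B0 (entry node, so the boundary value {} is joined with the incoming edge(s)): IN[B0] = {} ⊔ OUT[B2] = {a@B1, b@B2, c@B2, d@B2, e@B0}

Answer: {a@B1, b@B2, c@B2, d@B2, e@B0}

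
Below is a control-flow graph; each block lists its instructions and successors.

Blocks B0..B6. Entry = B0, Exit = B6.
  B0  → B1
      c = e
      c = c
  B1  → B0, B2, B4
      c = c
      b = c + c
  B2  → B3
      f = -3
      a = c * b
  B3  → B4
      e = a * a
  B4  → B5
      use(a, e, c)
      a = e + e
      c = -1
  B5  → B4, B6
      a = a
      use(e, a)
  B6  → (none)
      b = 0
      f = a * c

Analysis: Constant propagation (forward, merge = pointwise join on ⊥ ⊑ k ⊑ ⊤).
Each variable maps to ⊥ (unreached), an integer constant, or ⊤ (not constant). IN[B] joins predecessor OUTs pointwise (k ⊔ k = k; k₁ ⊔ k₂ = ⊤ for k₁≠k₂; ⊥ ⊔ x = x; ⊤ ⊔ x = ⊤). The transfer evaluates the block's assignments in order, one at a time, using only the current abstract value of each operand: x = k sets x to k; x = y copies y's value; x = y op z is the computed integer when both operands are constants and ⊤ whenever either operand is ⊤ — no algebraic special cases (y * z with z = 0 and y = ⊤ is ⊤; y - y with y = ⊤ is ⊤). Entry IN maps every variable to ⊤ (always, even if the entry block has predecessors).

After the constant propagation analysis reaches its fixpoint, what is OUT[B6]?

Answer: {a: ⊤, b: 0, c: -1, d: ⊤, e: ⊤, f: ⊤}

Trace:
Per-block solution:
  B0:  IN=(all ⊤)  OUT=(all ⊤)
  B1:  IN=(all ⊤)  OUT=(all ⊤)
  B2:  IN=(all ⊤)  OUT={f:-3; rest ⊤}
  B3:  IN={f:-3; rest ⊤}  OUT={f:-3; rest ⊤}
  B4:  IN=(all ⊤)  OUT={c:-1; rest ⊤}
  B5:  IN={c:-1; rest ⊤}  OUT={c:-1; rest ⊤}
  B6:  IN={c:-1; rest ⊤}  OUT={b:0, c:-1; rest ⊤}

Merge at B6: IN[B6] = OUT[B5] = {a: ⊤, b: ⊤, c: -1, d: ⊤, e: ⊤, f: ⊤}
Applying B6's transfer function to that IN value gives OUT[B6] (row B6 above).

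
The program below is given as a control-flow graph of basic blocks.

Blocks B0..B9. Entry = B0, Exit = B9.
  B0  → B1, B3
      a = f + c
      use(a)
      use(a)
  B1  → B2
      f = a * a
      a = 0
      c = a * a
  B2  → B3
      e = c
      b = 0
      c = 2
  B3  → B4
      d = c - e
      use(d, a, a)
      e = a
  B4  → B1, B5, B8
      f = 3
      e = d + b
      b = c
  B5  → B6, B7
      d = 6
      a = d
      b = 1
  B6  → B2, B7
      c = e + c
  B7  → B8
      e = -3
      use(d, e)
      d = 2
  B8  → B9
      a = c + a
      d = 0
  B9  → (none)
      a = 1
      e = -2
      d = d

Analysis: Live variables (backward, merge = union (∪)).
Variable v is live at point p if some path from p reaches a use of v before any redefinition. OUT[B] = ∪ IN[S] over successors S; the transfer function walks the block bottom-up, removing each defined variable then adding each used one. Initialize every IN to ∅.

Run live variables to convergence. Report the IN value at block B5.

Answer: {c, e}

Derivation:
Converged values:
  B0:  IN={b, c, e, f}  OUT={a, b, c, e}
  B1:  IN={a}  OUT={a, c}
  B2:  IN={a, c}  OUT={a, b, c, e}
  B3:  IN={a, b, c, e}  OUT={a, b, c, d}
  B4:  IN={a, b, c, d}  OUT={a, c, e}
  B5:  IN={c, e}  OUT={a, c, d, e}
  B6:  IN={a, c, d, e}  OUT={a, c, d}
  B7:  IN={a, c, d}  OUT={a, c}
  B8:  IN={a, c}  OUT={d}
  B9:  IN={d}  OUT={}

Merge at B5: OUT[B5] = IN[B6] ⊔ IN[B7] = {a, c, d, e}
Applying B5's transfer function to that OUT value gives IN[B5] (row B5 above).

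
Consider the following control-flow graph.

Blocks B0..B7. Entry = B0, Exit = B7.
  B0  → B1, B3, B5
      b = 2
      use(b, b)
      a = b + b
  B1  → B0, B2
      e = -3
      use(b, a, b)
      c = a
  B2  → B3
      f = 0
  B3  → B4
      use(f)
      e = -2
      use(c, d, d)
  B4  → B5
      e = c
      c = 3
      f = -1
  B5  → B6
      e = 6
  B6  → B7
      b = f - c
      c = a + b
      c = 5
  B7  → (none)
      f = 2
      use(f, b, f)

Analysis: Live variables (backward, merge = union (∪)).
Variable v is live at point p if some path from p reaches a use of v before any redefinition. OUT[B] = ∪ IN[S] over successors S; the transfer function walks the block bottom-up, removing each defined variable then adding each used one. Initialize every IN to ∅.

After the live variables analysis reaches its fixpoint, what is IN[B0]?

Answer: {c, d, f}

Trace:
Converged values:
  B0:   IN={c, d, f}   OUT={a, b, c, d, f}
  B1:   IN={a, b, d, f}   OUT={a, c, d, f}
  B2:   IN={a, c, d}   OUT={a, c, d, f}
  B3:   IN={a, c, d, f}   OUT={a, c}
  B4:   IN={a, c}   OUT={a, c, f}
  B5:   IN={a, c, f}   OUT={a, c, f}
  B6:   IN={a, c, f}   OUT={b}
  B7:   IN={b}   OUT={}

Merge at B0: OUT[B0] = IN[B1] ⊔ IN[B3] ⊔ IN[B5] = {a, b, c, d, f}
Applying B0's transfer function to that OUT value gives IN[B0] (row B0 above).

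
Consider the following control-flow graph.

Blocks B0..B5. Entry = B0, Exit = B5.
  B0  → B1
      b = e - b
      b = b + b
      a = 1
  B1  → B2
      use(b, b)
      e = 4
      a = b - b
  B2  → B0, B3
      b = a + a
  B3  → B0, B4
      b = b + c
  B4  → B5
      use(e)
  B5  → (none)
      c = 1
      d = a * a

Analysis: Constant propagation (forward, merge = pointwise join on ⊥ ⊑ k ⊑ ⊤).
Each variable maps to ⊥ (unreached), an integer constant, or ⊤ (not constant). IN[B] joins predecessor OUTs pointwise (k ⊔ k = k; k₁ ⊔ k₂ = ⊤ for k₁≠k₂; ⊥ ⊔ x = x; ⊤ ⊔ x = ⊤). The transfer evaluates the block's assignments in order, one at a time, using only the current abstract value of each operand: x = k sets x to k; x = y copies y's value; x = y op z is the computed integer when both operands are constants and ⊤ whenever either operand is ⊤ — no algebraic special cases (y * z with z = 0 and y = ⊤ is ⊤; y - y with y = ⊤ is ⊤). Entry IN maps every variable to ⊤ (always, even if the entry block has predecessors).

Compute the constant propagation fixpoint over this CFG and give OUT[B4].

Per-block solution:
  B0:  IN=(all ⊤)  OUT={a:1; rest ⊤}
  B1:  IN={a:1; rest ⊤}  OUT={e:4; rest ⊤}
  B2:  IN={e:4; rest ⊤}  OUT={e:4; rest ⊤}
  B3:  IN={e:4; rest ⊤}  OUT={e:4; rest ⊤}
  B4:  IN={e:4; rest ⊤}  OUT={e:4; rest ⊤}
  B5:  IN={e:4; rest ⊤}  OUT={c:1, e:4; rest ⊤}

Merge at B4: IN[B4] = OUT[B3] = {a: ⊤, b: ⊤, c: ⊤, d: ⊤, e: 4, f: ⊤}
Applying B4's transfer function to that IN value gives OUT[B4] (row B4 above).

Answer: {a: ⊤, b: ⊤, c: ⊤, d: ⊤, e: 4, f: ⊤}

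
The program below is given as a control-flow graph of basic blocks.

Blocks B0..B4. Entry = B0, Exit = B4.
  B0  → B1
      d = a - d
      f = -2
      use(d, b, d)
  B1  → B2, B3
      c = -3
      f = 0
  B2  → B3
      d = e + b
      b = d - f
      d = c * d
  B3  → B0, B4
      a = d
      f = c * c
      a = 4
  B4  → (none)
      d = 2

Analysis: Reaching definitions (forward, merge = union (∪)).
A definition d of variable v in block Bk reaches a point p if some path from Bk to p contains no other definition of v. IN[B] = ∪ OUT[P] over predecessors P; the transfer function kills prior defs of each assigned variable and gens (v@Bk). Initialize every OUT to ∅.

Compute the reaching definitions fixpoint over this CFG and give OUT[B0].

Converged values:
  B0:   IN={a@B3, b@B2, c@B1, d@B0, d@B2, f@B3}   OUT={a@B3, b@B2, c@B1, d@B0, f@B0}
  B1:   IN={a@B3, b@B2, c@B1, d@B0, f@B0}   OUT={a@B3, b@B2, c@B1, d@B0, f@B1}
  B2:   IN={a@B3, b@B2, c@B1, d@B0, f@B1}   OUT={a@B3, b@B2, c@B1, d@B2, f@B1}
  B3:   IN={a@B3, b@B2, c@B1, d@B0, d@B2, f@B1}   OUT={a@B3, b@B2, c@B1, d@B0, d@B2, f@B3}
  B4:   IN={a@B3, b@B2, c@B1, d@B0, d@B2, f@B3}   OUT={a@B3, b@B2, c@B1, d@B4, f@B3}

Merge at B0 (entry node, so the boundary value {} is joined with the incoming edge(s)): IN[B0] = {} ⊔ OUT[B3] = {a@B3, b@B2, c@B1, d@B0, d@B2, f@B3}
Applying B0's transfer function to that IN value gives OUT[B0] (row B0 above).

Answer: {a@B3, b@B2, c@B1, d@B0, f@B0}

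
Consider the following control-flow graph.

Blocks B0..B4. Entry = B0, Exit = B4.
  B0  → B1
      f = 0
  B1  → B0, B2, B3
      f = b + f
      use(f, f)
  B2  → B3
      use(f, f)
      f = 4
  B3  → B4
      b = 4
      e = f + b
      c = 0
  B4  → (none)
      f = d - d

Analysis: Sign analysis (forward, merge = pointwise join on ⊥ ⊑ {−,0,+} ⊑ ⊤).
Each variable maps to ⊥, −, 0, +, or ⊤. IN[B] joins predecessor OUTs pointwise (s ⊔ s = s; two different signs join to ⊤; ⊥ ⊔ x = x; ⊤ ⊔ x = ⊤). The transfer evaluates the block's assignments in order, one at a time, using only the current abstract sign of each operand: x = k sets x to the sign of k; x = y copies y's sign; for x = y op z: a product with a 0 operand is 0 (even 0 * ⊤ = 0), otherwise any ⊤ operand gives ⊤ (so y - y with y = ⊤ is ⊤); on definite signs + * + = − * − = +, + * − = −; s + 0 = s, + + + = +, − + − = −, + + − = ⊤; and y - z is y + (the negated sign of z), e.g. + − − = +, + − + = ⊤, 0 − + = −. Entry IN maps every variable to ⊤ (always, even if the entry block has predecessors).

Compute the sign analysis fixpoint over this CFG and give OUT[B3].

Per-block solution:
  B0:   IN=(all ⊤)   OUT={f:0; rest ⊤}
  B1:   IN={f:0; rest ⊤}   OUT=(all ⊤)
  B2:   IN=(all ⊤)   OUT={f:+; rest ⊤}
  B3:   IN=(all ⊤)   OUT={b:+, c:0; rest ⊤}
  B4:   IN={b:+, c:0; rest ⊤}   OUT={b:+, c:0; rest ⊤}

Merge at B3: IN[B3] = OUT[B1] ⊔ OUT[B2] = {a: ⊤, b: ⊤, c: ⊤, d: ⊤, e: ⊤, f: ⊤}
Applying B3's transfer function to that IN value gives OUT[B3] (row B3 above).

Answer: {a: ⊤, b: +, c: 0, d: ⊤, e: ⊤, f: ⊤}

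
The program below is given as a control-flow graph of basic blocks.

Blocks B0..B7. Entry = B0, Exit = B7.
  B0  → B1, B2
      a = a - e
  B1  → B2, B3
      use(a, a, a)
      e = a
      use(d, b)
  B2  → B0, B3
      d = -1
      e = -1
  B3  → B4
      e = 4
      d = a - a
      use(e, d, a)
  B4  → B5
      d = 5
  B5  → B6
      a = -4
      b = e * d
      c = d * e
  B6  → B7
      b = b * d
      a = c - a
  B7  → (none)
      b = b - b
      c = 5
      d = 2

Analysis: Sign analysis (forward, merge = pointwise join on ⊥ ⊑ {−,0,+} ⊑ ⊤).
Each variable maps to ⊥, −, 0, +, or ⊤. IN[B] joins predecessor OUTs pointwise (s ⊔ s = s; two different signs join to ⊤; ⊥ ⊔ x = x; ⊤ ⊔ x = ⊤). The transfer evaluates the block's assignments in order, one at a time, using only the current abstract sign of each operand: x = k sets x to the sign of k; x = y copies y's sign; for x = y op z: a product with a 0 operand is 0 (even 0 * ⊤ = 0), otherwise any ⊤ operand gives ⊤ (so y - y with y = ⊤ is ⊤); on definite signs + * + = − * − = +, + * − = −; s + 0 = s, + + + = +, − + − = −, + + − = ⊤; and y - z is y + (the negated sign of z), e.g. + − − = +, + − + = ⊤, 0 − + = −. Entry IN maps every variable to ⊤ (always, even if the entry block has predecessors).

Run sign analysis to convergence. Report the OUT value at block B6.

Converged values:
  B0:  IN=(all ⊤)  OUT=(all ⊤)
  B1:  IN=(all ⊤)  OUT=(all ⊤)
  B2:  IN=(all ⊤)  OUT={d:-, e:-; rest ⊤}
  B3:  IN=(all ⊤)  OUT={e:+; rest ⊤}
  B4:  IN={e:+; rest ⊤}  OUT={d:+, e:+; rest ⊤}
  B5:  IN={d:+, e:+; rest ⊤}  OUT={a:-, b:+, c:+, d:+, e:+; rest ⊤}
  B6:  IN={a:-, b:+, c:+, d:+, e:+; rest ⊤}  OUT={a:+, b:+, c:+, d:+, e:+; rest ⊤}
  B7:  IN={a:+, b:+, c:+, d:+, e:+; rest ⊤}  OUT={a:+, c:+, d:+, e:+; rest ⊤}

Merge at B6: IN[B6] = OUT[B5] = {a: -, b: +, c: +, d: +, e: +, f: ⊤}
Applying B6's transfer function to that IN value gives OUT[B6] (row B6 above).

Answer: {a: +, b: +, c: +, d: +, e: +, f: ⊤}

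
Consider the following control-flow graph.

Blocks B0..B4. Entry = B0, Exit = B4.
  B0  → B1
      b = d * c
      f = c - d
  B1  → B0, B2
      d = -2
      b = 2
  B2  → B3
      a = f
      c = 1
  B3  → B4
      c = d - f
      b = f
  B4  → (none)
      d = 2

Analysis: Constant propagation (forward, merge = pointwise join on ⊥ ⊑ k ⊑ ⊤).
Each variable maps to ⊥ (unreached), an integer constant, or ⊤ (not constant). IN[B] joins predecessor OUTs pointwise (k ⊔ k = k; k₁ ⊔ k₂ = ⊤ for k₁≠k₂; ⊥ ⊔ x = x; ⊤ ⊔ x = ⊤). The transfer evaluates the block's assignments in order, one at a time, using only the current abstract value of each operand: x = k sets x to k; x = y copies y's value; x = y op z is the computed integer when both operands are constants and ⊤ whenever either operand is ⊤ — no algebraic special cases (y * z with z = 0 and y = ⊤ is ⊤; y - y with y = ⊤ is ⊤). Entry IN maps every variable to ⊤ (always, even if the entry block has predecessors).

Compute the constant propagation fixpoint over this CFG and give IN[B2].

Answer: {a: ⊤, b: 2, c: ⊤, d: -2, e: ⊤, f: ⊤}

Derivation:
Per-block solution:
  B0:  IN=(all ⊤)  OUT=(all ⊤)
  B1:  IN=(all ⊤)  OUT={b:2, d:-2; rest ⊤}
  B2:  IN={b:2, d:-2; rest ⊤}  OUT={b:2, c:1, d:-2; rest ⊤}
  B3:  IN={b:2, c:1, d:-2; rest ⊤}  OUT={d:-2; rest ⊤}
  B4:  IN={d:-2; rest ⊤}  OUT={d:2; rest ⊤}

Merge at B2: IN[B2] = OUT[B1] = {a: ⊤, b: 2, c: ⊤, d: -2, e: ⊤, f: ⊤}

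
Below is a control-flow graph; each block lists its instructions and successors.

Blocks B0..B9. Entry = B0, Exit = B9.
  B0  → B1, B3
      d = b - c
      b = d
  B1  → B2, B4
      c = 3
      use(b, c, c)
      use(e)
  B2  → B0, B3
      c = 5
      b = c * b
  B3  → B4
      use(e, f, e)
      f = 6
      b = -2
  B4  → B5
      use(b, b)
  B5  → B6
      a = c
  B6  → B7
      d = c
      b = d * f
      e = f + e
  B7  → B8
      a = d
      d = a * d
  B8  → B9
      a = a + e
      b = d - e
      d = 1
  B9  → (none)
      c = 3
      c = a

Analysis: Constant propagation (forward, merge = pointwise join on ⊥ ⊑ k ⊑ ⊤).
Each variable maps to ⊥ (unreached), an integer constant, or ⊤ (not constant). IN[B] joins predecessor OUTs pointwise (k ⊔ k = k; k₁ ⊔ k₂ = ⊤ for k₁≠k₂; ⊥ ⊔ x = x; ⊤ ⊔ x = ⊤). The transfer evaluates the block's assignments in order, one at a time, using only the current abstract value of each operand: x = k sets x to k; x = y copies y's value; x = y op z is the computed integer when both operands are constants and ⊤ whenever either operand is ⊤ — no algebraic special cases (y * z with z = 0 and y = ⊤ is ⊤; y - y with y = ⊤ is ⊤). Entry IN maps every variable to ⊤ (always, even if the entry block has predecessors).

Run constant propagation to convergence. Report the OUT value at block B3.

Answer: {a: ⊤, b: -2, c: ⊤, d: ⊤, e: ⊤, f: 6}

Trace:
Per-block solution:
  B0:  IN=(all ⊤)  OUT=(all ⊤)
  B1:  IN=(all ⊤)  OUT={c:3; rest ⊤}
  B2:  IN={c:3; rest ⊤}  OUT={c:5; rest ⊤}
  B3:  IN=(all ⊤)  OUT={b:-2, f:6; rest ⊤}
  B4:  IN=(all ⊤)  OUT=(all ⊤)
  B5:  IN=(all ⊤)  OUT=(all ⊤)
  B6:  IN=(all ⊤)  OUT=(all ⊤)
  B7:  IN=(all ⊤)  OUT=(all ⊤)
  B8:  IN=(all ⊤)  OUT={d:1; rest ⊤}
  B9:  IN={d:1; rest ⊤}  OUT={d:1; rest ⊤}

Merge at B3: IN[B3] = OUT[B0] ⊔ OUT[B2] = {a: ⊤, b: ⊤, c: ⊤, d: ⊤, e: ⊤, f: ⊤}
Applying B3's transfer function to that IN value gives OUT[B3] (row B3 above).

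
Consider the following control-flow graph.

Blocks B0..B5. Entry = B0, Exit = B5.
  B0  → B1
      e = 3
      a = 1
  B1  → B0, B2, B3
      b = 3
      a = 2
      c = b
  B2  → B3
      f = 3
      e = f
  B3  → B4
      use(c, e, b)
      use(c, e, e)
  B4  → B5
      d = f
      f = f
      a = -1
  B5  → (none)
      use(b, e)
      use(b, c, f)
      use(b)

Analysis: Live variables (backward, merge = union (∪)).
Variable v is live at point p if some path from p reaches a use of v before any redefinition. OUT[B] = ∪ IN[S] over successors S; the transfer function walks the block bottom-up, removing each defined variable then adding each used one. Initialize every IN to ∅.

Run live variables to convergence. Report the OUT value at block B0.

Answer: {e, f}

Derivation:
Per-block solution:
  B0:   IN={f}   OUT={e, f}
  B1:   IN={e, f}   OUT={b, c, e, f}
  B2:   IN={b, c}   OUT={b, c, e, f}
  B3:   IN={b, c, e, f}   OUT={b, c, e, f}
  B4:   IN={b, c, e, f}   OUT={b, c, e, f}
  B5:   IN={b, c, e, f}   OUT={}

Merge at B0: OUT[B0] = IN[B1] = {e, f}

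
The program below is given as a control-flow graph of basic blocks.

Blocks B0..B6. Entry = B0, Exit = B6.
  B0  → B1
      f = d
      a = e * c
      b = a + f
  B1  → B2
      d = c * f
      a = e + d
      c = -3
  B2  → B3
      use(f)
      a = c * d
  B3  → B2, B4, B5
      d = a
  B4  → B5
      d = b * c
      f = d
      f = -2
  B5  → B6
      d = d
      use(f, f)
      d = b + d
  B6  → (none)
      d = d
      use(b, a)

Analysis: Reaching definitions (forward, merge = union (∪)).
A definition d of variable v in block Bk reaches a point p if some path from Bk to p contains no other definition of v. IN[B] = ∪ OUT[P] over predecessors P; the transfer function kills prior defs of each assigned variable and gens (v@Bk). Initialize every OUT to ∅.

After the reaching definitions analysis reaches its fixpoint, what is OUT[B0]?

Answer: {a@B0, b@B0, f@B0}

Derivation:
Fixpoint table:
  B0: | IN={} | OUT={a@B0, b@B0, f@B0}
  B1: | IN={a@B0, b@B0, f@B0} | OUT={a@B1, b@B0, c@B1, d@B1, f@B0}
  B2: | IN={a@B1, a@B2, b@B0, c@B1, d@B1, d@B3, f@B0} | OUT={a@B2, b@B0, c@B1, d@B1, d@B3, f@B0}
  B3: | IN={a@B2, b@B0, c@B1, d@B1, d@B3, f@B0} | OUT={a@B2, b@B0, c@B1, d@B3, f@B0}
  B4: | IN={a@B2, b@B0, c@B1, d@B3, f@B0} | OUT={a@B2, b@B0, c@B1, d@B4, f@B4}
  B5: | IN={a@B2, b@B0, c@B1, d@B3, d@B4, f@B0, f@B4} | OUT={a@B2, b@B0, c@B1, d@B5, f@B0, f@B4}
  B6: | IN={a@B2, b@B0, c@B1, d@B5, f@B0, f@B4} | OUT={a@B2, b@B0, c@B1, d@B6, f@B0, f@B4}

B0 is the boundary node: IN[B0] = {}
Applying B0's transfer function to that IN value gives OUT[B0] (row B0 above).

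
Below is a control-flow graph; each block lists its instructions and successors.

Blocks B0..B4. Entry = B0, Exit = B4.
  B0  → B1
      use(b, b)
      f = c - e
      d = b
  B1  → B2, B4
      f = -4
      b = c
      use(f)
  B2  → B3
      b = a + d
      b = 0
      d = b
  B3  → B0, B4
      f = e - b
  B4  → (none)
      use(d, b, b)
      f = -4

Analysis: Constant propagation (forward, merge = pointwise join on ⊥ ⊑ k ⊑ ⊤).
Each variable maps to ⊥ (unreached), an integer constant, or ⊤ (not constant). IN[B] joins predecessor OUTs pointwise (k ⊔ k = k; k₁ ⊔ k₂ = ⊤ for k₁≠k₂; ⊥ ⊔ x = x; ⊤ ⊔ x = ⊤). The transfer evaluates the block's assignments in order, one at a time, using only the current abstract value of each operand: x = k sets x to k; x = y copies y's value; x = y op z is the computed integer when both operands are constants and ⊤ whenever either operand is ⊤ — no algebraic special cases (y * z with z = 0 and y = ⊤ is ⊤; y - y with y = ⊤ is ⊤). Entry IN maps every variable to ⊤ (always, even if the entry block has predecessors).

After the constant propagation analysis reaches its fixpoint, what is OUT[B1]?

Answer: {a: ⊤, b: ⊤, c: ⊤, d: ⊤, e: ⊤, f: -4}

Trace:
Fixpoint table:
  B0:   IN=(all ⊤)   OUT=(all ⊤)
  B1:   IN=(all ⊤)   OUT={f:-4; rest ⊤}
  B2:   IN={f:-4; rest ⊤}   OUT={b:0, d:0, f:-4; rest ⊤}
  B3:   IN={b:0, d:0, f:-4; rest ⊤}   OUT={b:0, d:0; rest ⊤}
  B4:   IN=(all ⊤)   OUT={f:-4; rest ⊤}

Merge at B1: IN[B1] = OUT[B0] = {a: ⊤, b: ⊤, c: ⊤, d: ⊤, e: ⊤, f: ⊤}
Applying B1's transfer function to that IN value gives OUT[B1] (row B1 above).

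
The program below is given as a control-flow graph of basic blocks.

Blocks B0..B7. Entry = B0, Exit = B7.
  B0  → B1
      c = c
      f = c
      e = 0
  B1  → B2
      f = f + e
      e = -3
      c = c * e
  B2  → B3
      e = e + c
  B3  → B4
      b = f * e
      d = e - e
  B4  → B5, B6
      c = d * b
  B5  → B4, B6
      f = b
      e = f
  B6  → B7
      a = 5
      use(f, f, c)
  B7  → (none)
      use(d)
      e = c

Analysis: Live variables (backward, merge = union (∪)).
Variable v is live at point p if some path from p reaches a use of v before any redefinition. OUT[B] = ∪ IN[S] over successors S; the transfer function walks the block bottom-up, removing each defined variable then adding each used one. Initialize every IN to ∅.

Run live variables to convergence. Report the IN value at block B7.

Answer: {c, d}

Working:
Fixpoint table:
  B0: | IN={c} | OUT={c, e, f}
  B1: | IN={c, e, f} | OUT={c, e, f}
  B2: | IN={c, e, f} | OUT={e, f}
  B3: | IN={e, f} | OUT={b, d, f}
  B4: | IN={b, d, f} | OUT={b, c, d, f}
  B5: | IN={b, c, d} | OUT={b, c, d, f}
  B6: | IN={c, d, f} | OUT={c, d}
  B7: | IN={c, d} | OUT={}

B7 is the boundary node: OUT[B7] = {}
Applying B7's transfer function to that OUT value gives IN[B7] (row B7 above).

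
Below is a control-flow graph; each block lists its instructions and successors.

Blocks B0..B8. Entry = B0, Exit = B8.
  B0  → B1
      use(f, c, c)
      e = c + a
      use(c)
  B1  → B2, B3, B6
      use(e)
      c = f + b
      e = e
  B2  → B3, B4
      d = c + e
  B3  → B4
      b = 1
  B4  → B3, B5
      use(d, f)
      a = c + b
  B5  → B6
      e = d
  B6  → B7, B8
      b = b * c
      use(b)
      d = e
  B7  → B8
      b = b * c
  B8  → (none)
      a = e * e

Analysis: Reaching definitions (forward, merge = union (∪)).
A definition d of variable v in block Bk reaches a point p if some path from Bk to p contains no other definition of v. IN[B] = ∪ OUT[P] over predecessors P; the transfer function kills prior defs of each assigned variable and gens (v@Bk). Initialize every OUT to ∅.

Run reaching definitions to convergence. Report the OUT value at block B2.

Per-block solution:
  B0: | IN={} | OUT={e@B0}
  B1: | IN={e@B0} | OUT={c@B1, e@B1}
  B2: | IN={c@B1, e@B1} | OUT={c@B1, d@B2, e@B1}
  B3: | IN={a@B4, b@B3, c@B1, d@B2, e@B1} | OUT={a@B4, b@B3, c@B1, d@B2, e@B1}
  B4: | IN={a@B4, b@B3, c@B1, d@B2, e@B1} | OUT={a@B4, b@B3, c@B1, d@B2, e@B1}
  B5: | IN={a@B4, b@B3, c@B1, d@B2, e@B1} | OUT={a@B4, b@B3, c@B1, d@B2, e@B5}
  B6: | IN={a@B4, b@B3, c@B1, d@B2, e@B1, e@B5} | OUT={a@B4, b@B6, c@B1, d@B6, e@B1, e@B5}
  B7: | IN={a@B4, b@B6, c@B1, d@B6, e@B1, e@B5} | OUT={a@B4, b@B7, c@B1, d@B6, e@B1, e@B5}
  B8: | IN={a@B4, b@B6, b@B7, c@B1, d@B6, e@B1, e@B5} | OUT={a@B8, b@B6, b@B7, c@B1, d@B6, e@B1, e@B5}

Merge at B2: IN[B2] = OUT[B1] = {c@B1, e@B1}
Applying B2's transfer function to that IN value gives OUT[B2] (row B2 above).

Answer: {c@B1, d@B2, e@B1}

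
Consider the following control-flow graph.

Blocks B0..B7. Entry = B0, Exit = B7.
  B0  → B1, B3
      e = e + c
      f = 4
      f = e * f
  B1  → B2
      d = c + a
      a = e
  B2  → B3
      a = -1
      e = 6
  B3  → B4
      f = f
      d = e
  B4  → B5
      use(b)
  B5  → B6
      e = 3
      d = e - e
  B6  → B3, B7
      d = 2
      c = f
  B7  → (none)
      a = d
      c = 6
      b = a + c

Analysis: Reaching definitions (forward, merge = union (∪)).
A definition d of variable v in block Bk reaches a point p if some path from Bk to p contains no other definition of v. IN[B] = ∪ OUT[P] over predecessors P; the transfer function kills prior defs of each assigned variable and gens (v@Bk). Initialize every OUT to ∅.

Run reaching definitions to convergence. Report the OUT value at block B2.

Per-block solution:
  B0: | IN={} | OUT={e@B0, f@B0}
  B1: | IN={e@B0, f@B0} | OUT={a@B1, d@B1, e@B0, f@B0}
  B2: | IN={a@B1, d@B1, e@B0, f@B0} | OUT={a@B2, d@B1, e@B2, f@B0}
  B3: | IN={a@B2, c@B6, d@B1, d@B6, e@B0, e@B2, e@B5, f@B0, f@B3} | OUT={a@B2, c@B6, d@B3, e@B0, e@B2, e@B5, f@B3}
  B4: | IN={a@B2, c@B6, d@B3, e@B0, e@B2, e@B5, f@B3} | OUT={a@B2, c@B6, d@B3, e@B0, e@B2, e@B5, f@B3}
  B5: | IN={a@B2, c@B6, d@B3, e@B0, e@B2, e@B5, f@B3} | OUT={a@B2, c@B6, d@B5, e@B5, f@B3}
  B6: | IN={a@B2, c@B6, d@B5, e@B5, f@B3} | OUT={a@B2, c@B6, d@B6, e@B5, f@B3}
  B7: | IN={a@B2, c@B6, d@B6, e@B5, f@B3} | OUT={a@B7, b@B7, c@B7, d@B6, e@B5, f@B3}

Merge at B2: IN[B2] = OUT[B1] = {a@B1, d@B1, e@B0, f@B0}
Applying B2's transfer function to that IN value gives OUT[B2] (row B2 above).

Answer: {a@B2, d@B1, e@B2, f@B0}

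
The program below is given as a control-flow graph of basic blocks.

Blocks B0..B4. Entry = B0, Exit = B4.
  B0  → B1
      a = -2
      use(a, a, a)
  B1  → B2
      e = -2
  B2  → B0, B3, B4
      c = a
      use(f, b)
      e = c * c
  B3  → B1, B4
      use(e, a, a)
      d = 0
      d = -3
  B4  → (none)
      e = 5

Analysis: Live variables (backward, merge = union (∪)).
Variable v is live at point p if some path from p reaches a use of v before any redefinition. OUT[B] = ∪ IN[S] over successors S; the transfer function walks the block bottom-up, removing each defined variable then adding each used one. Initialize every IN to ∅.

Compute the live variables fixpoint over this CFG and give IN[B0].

Per-block solution:
  B0:   IN={b, f}   OUT={a, b, f}
  B1:   IN={a, b, f}   OUT={a, b, f}
  B2:   IN={a, b, f}   OUT={a, b, e, f}
  B3:   IN={a, b, e, f}   OUT={a, b, f}
  B4:   IN={}   OUT={}

Merge at B0: OUT[B0] = IN[B1] = {a, b, f}
Applying B0's transfer function to that OUT value gives IN[B0] (row B0 above).

Answer: {b, f}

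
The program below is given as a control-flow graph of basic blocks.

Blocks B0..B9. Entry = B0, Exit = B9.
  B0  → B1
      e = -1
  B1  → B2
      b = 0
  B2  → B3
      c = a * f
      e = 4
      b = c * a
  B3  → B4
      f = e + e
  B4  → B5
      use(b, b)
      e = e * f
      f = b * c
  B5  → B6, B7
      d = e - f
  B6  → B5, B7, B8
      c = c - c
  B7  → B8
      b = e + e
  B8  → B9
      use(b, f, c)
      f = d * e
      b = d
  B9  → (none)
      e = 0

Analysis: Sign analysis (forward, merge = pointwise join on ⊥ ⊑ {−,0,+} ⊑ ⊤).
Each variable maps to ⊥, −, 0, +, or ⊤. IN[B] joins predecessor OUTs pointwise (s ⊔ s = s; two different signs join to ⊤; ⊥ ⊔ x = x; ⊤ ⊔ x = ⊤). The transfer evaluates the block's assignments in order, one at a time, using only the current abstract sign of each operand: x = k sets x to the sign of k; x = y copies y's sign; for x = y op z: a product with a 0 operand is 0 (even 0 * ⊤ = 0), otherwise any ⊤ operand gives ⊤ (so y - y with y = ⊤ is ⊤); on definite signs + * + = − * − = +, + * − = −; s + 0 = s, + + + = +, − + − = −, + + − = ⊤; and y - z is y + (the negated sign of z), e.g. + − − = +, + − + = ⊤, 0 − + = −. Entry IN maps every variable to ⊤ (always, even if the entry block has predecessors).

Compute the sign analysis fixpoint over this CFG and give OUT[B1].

Converged values:
  B0:   IN=(all ⊤)   OUT={e:-; rest ⊤}
  B1:   IN={e:-; rest ⊤}   OUT={b:0, e:-; rest ⊤}
  B2:   IN={b:0, e:-; rest ⊤}   OUT={e:+; rest ⊤}
  B3:   IN={e:+; rest ⊤}   OUT={e:+, f:+; rest ⊤}
  B4:   IN={e:+, f:+; rest ⊤}   OUT={e:+; rest ⊤}
  B5:   IN={e:+; rest ⊤}   OUT={e:+; rest ⊤}
  B6:   IN={e:+; rest ⊤}   OUT={e:+; rest ⊤}
  B7:   IN={e:+; rest ⊤}   OUT={b:+, e:+; rest ⊤}
  B8:   IN={e:+; rest ⊤}   OUT={e:+; rest ⊤}
  B9:   IN={e:+; rest ⊤}   OUT={e:0; rest ⊤}

Merge at B1: IN[B1] = OUT[B0] = {a: ⊤, b: ⊤, c: ⊤, d: ⊤, e: -, f: ⊤}
Applying B1's transfer function to that IN value gives OUT[B1] (row B1 above).

Answer: {a: ⊤, b: 0, c: ⊤, d: ⊤, e: -, f: ⊤}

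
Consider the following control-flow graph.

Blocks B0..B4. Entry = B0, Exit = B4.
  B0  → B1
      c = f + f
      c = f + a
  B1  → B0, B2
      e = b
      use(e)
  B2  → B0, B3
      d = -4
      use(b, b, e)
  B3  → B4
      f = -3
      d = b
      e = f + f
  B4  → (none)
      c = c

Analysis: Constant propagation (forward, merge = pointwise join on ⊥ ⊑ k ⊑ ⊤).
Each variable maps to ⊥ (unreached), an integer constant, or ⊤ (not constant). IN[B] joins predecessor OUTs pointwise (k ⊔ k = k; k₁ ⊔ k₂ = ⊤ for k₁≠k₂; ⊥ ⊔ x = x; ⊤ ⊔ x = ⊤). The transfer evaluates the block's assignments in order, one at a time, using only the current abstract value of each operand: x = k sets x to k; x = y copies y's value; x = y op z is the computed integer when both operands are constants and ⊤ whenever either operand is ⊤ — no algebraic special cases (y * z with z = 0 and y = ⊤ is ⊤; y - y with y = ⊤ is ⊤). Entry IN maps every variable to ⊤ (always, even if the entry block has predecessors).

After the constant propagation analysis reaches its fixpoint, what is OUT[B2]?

Answer: {a: ⊤, b: ⊤, c: ⊤, d: -4, e: ⊤, f: ⊤}

Working:
Converged values:
  B0:   IN=(all ⊤)   OUT=(all ⊤)
  B1:   IN=(all ⊤)   OUT=(all ⊤)
  B2:   IN=(all ⊤)   OUT={d:-4; rest ⊤}
  B3:   IN={d:-4; rest ⊤}   OUT={e:-6, f:-3; rest ⊤}
  B4:   IN={e:-6, f:-3; rest ⊤}   OUT={e:-6, f:-3; rest ⊤}

Merge at B2: IN[B2] = OUT[B1] = {a: ⊤, b: ⊤, c: ⊤, d: ⊤, e: ⊤, f: ⊤}
Applying B2's transfer function to that IN value gives OUT[B2] (row B2 above).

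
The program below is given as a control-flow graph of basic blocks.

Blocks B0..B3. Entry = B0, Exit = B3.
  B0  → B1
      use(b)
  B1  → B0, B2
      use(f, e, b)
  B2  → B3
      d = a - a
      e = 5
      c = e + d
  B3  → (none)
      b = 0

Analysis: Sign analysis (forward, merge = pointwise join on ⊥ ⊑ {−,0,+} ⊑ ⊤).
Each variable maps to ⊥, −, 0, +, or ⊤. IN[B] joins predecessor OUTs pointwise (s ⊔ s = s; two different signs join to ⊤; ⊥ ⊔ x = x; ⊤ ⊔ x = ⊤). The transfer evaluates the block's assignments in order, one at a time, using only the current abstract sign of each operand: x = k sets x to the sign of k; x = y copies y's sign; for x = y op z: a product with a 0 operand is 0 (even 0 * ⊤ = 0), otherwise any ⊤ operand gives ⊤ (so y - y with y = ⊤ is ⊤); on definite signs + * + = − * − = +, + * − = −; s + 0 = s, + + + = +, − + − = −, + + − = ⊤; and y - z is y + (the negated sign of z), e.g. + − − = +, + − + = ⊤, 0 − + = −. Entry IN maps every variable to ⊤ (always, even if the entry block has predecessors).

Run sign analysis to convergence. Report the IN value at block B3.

Answer: {a: ⊤, b: ⊤, c: ⊤, d: ⊤, e: +, f: ⊤}

Working:
Per-block solution:
  B0: | IN=(all ⊤) | OUT=(all ⊤)
  B1: | IN=(all ⊤) | OUT=(all ⊤)
  B2: | IN=(all ⊤) | OUT={e:+; rest ⊤}
  B3: | IN={e:+; rest ⊤} | OUT={b:0, e:+; rest ⊤}

Merge at B3: IN[B3] = OUT[B2] = {a: ⊤, b: ⊤, c: ⊤, d: ⊤, e: +, f: ⊤}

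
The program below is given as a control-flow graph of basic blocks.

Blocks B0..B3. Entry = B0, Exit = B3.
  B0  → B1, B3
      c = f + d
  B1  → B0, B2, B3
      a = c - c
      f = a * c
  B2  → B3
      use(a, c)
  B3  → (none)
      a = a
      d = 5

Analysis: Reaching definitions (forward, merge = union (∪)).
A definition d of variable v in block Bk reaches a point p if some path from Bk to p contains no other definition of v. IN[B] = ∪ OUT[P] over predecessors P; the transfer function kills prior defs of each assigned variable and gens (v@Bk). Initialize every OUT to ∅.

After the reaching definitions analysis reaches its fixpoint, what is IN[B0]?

Fixpoint table:
  B0:   IN={a@B1, c@B0, f@B1}   OUT={a@B1, c@B0, f@B1}
  B1:   IN={a@B1, c@B0, f@B1}   OUT={a@B1, c@B0, f@B1}
  B2:   IN={a@B1, c@B0, f@B1}   OUT={a@B1, c@B0, f@B1}
  B3:   IN={a@B1, c@B0, f@B1}   OUT={a@B3, c@B0, d@B3, f@B1}

Merge at B0 (entry node, so the boundary value {} is joined with the incoming edge(s)): IN[B0] = {} ⊔ OUT[B1] = {a@B1, c@B0, f@B1}

Answer: {a@B1, c@B0, f@B1}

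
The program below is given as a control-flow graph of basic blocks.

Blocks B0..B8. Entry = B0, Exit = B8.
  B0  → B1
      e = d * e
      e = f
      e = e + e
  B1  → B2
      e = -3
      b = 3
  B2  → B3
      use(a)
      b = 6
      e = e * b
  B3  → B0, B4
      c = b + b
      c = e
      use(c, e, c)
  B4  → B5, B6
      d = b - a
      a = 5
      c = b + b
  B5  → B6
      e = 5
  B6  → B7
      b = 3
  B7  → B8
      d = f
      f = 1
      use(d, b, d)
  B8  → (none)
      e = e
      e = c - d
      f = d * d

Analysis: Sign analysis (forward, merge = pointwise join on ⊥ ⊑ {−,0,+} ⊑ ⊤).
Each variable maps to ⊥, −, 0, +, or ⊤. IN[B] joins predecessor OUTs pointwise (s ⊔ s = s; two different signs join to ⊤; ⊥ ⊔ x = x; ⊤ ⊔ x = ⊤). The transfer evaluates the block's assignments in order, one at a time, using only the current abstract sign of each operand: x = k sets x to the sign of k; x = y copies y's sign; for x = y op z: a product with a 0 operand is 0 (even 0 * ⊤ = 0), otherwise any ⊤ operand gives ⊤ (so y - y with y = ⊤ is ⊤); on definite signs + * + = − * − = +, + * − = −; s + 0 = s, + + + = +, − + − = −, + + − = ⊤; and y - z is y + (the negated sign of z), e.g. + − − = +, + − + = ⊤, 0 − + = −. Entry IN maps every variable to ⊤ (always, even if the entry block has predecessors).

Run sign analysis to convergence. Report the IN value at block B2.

Answer: {a: ⊤, b: +, c: ⊤, d: ⊤, e: -, f: ⊤}

Working:
Fixpoint table:
  B0:  IN=(all ⊤)  OUT=(all ⊤)
  B1:  IN=(all ⊤)  OUT={b:+, e:-; rest ⊤}
  B2:  IN={b:+, e:-; rest ⊤}  OUT={b:+, e:-; rest ⊤}
  B3:  IN={b:+, e:-; rest ⊤}  OUT={b:+, c:-, e:-; rest ⊤}
  B4:  IN={b:+, c:-, e:-; rest ⊤}  OUT={a:+, b:+, c:+, e:-; rest ⊤}
  B5:  IN={a:+, b:+, c:+, e:-; rest ⊤}  OUT={a:+, b:+, c:+, e:+; rest ⊤}
  B6:  IN={a:+, b:+, c:+; rest ⊤}  OUT={a:+, b:+, c:+; rest ⊤}
  B7:  IN={a:+, b:+, c:+; rest ⊤}  OUT={a:+, b:+, c:+, f:+; rest ⊤}
  B8:  IN={a:+, b:+, c:+, f:+; rest ⊤}  OUT={a:+, b:+, c:+; rest ⊤}

Merge at B2: IN[B2] = OUT[B1] = {a: ⊤, b: +, c: ⊤, d: ⊤, e: -, f: ⊤}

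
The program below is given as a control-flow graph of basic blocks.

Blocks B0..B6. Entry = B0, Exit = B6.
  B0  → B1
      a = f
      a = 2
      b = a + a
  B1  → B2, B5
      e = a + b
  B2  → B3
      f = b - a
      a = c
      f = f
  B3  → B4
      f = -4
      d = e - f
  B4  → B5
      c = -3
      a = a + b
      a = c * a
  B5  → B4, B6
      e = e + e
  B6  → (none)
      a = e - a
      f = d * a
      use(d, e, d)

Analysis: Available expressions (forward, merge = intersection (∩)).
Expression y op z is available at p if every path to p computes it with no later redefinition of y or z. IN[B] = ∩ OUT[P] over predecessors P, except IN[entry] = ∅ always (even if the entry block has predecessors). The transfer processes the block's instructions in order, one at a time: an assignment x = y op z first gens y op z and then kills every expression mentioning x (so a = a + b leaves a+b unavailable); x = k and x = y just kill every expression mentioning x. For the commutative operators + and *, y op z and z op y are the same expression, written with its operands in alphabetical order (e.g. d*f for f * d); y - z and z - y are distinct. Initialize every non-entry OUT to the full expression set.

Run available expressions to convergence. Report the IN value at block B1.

Converged values:
  B0: | IN={} | OUT={a+a}
  B1: | IN={a+a} | OUT={a+a, a+b}
  B2: | IN={a+a, a+b} | OUT={}
  B3: | IN={} | OUT={e-f}
  B4: | IN={} | OUT={}
  B5: | IN={} | OUT={}
  B6: | IN={} | OUT={a*d}

Merge at B1: IN[B1] = OUT[B0] = {a+a}

Answer: {a+a}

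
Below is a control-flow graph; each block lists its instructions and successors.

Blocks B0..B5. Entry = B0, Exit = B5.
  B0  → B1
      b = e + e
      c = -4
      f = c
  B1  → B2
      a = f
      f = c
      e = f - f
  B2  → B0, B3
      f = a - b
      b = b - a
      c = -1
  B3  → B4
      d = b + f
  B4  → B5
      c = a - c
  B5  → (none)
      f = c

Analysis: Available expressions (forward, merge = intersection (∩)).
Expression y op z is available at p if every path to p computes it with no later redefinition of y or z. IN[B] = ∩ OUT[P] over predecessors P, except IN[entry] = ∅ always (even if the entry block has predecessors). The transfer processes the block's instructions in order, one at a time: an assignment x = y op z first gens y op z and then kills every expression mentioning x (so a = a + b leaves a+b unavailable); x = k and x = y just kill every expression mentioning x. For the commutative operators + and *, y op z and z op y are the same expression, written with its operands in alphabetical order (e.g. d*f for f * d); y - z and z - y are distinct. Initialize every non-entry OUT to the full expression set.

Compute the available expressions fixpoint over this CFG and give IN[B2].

Per-block solution:
  B0:   IN={}   OUT={e+e}
  B1:   IN={e+e}   OUT={f-f}
  B2:   IN={f-f}   OUT={}
  B3:   IN={}   OUT={b+f}
  B4:   IN={b+f}   OUT={b+f}
  B5:   IN={b+f}   OUT={}

Merge at B2: IN[B2] = OUT[B1] = {f-f}

Answer: {f-f}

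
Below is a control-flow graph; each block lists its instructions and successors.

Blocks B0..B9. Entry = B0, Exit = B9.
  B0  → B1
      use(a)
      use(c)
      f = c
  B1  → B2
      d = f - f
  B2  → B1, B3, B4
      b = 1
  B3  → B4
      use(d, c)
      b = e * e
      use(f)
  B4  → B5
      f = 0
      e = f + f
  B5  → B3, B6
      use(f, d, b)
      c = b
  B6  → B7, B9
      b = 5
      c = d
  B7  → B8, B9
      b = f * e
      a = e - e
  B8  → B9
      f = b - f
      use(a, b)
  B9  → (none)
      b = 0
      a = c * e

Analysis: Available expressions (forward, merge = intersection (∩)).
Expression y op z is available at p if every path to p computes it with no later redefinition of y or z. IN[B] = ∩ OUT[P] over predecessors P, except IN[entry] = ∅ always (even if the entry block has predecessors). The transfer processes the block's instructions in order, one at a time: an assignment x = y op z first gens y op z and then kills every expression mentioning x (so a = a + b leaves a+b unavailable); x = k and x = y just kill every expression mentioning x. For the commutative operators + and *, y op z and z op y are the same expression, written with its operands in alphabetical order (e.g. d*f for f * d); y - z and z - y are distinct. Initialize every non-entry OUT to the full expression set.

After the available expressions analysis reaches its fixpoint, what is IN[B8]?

Answer: {e*f, e-e, f+f}

Derivation:
Converged values:
  B0:  IN={}  OUT={}
  B1:  IN={}  OUT={f-f}
  B2:  IN={f-f}  OUT={f-f}
  B3:  IN={}  OUT={e*e}
  B4:  IN={}  OUT={f+f}
  B5:  IN={f+f}  OUT={f+f}
  B6:  IN={f+f}  OUT={f+f}
  B7:  IN={f+f}  OUT={e*f, e-e, f+f}
  B8:  IN={e*f, e-e, f+f}  OUT={e-e}
  B9:  IN={}  OUT={c*e}

Merge at B8: IN[B8] = OUT[B7] = {e*f, e-e, f+f}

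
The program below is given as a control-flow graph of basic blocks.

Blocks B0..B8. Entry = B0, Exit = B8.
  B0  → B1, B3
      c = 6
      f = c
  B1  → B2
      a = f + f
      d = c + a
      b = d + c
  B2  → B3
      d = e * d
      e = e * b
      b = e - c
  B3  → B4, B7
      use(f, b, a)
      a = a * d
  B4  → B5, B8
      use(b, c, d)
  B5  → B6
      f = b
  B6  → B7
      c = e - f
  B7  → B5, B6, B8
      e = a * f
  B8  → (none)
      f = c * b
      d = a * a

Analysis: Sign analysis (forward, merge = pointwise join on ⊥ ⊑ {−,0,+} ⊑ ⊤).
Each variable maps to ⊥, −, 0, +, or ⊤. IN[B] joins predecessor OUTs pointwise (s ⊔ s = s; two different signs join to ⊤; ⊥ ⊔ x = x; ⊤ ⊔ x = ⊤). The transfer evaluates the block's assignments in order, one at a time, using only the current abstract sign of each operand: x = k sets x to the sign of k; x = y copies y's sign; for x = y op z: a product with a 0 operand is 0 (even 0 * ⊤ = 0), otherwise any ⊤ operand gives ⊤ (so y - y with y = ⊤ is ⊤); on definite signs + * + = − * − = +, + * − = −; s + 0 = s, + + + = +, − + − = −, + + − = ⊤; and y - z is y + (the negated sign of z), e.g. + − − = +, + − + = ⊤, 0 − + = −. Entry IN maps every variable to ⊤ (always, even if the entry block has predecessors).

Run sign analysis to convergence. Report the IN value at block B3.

Answer: {a: ⊤, b: ⊤, c: +, d: ⊤, e: ⊤, f: +}

Derivation:
Fixpoint table:
  B0: | IN=(all ⊤) | OUT={c:+, f:+; rest ⊤}
  B1: | IN={c:+, f:+; rest ⊤} | OUT={a:+, b:+, c:+, d:+, f:+; rest ⊤}
  B2: | IN={a:+, b:+, c:+, d:+, f:+; rest ⊤} | OUT={a:+, c:+, f:+; rest ⊤}
  B3: | IN={c:+, f:+; rest ⊤} | OUT={c:+, f:+; rest ⊤}
  B4: | IN={c:+, f:+; rest ⊤} | OUT={c:+, f:+; rest ⊤}
  B5: | IN=(all ⊤) | OUT=(all ⊤)
  B6: | IN=(all ⊤) | OUT=(all ⊤)
  B7: | IN=(all ⊤) | OUT=(all ⊤)
  B8: | IN=(all ⊤) | OUT=(all ⊤)

Merge at B3: IN[B3] = OUT[B0] ⊔ OUT[B2] = {a: ⊤, b: ⊤, c: +, d: ⊤, e: ⊤, f: +}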